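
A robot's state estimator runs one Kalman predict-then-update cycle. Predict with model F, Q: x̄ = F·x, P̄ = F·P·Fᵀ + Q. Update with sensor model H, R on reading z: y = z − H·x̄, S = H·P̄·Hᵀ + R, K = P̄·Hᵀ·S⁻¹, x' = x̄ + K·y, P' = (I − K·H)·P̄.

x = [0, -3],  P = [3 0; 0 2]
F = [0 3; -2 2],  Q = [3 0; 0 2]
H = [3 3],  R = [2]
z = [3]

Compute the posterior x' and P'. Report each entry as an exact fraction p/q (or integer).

x' = [-63/55, 1266/605]
P' = [24/5 -258/55; -258/55 2906/605]

x̄ = F·x = [-9, -6]
P̄ = F·P·Fᵀ + Q = [21 12; 12 22]
y = z − H·x̄ = [48]
S = H·P̄·Hᵀ + R = [605]
K = P̄·Hᵀ·S⁻¹ = [9/55; 102/605]
x' = x̄ + K·y = [-63/55, 1266/605]
P' = (I − K·H)·P̄ = [24/5 -258/55; -258/55 2906/605]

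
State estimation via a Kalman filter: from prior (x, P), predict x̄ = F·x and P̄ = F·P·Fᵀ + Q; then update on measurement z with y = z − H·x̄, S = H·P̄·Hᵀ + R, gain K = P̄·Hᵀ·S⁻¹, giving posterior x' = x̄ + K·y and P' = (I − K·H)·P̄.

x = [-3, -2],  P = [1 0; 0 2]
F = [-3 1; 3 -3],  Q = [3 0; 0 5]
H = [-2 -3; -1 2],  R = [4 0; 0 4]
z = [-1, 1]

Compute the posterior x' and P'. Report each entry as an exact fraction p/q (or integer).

x' = [6607/12407, 3611/12407]
P' = [11820/12407 -3808/12407; -3808/12407 4972/12407]

x̄ = F·x = [7, -3]
P̄ = F·P·Fᵀ + Q = [14 -15; -15 32]
y = z − H·x̄ = [4, 14]
S = H·P̄·Hᵀ + R = [168 -149; -149 206]
K = P̄·Hᵀ·S⁻¹ = [-3054/12407 -4859/12407; -1825/12407 3438/12407]
x' = x̄ + K·y = [6607/12407, 3611/12407]
P' = (I − K·H)·P̄ = [11820/12407 -3808/12407; -3808/12407 4972/12407]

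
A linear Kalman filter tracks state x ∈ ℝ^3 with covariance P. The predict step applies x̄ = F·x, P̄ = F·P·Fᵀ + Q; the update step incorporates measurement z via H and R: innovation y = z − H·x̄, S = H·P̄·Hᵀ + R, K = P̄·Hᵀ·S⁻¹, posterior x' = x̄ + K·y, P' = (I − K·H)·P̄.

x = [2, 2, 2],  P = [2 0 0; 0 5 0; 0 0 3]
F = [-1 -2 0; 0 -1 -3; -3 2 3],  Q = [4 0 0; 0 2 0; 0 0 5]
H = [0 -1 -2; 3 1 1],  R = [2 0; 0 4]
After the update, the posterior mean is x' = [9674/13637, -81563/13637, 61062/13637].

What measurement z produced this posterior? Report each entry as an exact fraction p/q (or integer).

x̄ = F·x = [-6, -8, 4]
P̄ = F·P·Fᵀ + Q = [26 10 -14; 10 34 -37; -14 -37 70]
S = H·P̄·Hᵀ + R = [168 -9; -9 244]
K = P̄·Hᵀ·S⁻¹ = [1686/13637 4198/13637; 10003/40911 1632/13637; -25213/40911 -813/13637]
x' − x̄ = [91496/13637, 27533/13637, 6514/13637] = K·y
y = (KᵀK)⁻¹·Kᵀ·(x' − x̄) = [-3, 23]
z = y + H·x̄ = [-3, 23] + [0, -22] = [-3, 1]

z = [-3, 1]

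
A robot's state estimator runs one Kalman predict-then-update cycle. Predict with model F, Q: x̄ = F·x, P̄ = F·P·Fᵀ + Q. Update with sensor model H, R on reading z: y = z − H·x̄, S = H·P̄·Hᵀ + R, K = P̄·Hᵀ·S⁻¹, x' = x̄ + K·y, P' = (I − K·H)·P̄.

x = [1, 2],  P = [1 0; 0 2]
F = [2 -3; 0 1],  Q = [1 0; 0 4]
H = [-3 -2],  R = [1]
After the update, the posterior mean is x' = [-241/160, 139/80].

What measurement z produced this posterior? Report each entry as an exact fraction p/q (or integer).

x̄ = F·x = [-4, 2]
P̄ = F·P·Fᵀ + Q = [23 -6; -6 6]
S = H·P̄·Hᵀ + R = [160]
K = P̄·Hᵀ·S⁻¹ = [-57/160; 3/80]
x' − x̄ = [399/160, -21/80] = K·y
y = (KᵀK)⁻¹·Kᵀ·(x' − x̄) = [-7]
z = y + H·x̄ = [-7] + [8] = [1]

z = [1]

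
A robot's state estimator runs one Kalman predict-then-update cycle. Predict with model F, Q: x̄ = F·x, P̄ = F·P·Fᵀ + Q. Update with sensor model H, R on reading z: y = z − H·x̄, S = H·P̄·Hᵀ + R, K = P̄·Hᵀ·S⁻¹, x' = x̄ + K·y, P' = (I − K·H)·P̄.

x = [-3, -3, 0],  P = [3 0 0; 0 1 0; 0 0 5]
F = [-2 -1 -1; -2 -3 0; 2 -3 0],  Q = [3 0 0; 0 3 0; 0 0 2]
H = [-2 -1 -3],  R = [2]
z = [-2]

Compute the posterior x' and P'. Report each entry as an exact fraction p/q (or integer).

x' = [1059/251, 1965/251, -1167/251]
P' = [4371/251 2415/251 -3699/251; 2415/251 3999/251 -2913/251; -3699/251 -2913/251 3469/251]

x̄ = F·x = [9, 15, 3]
P̄ = F·P·Fᵀ + Q = [21 15 -9; 15 24 -3; -9 -3 23]
y = z − H·x̄ = [40]
S = H·P̄·Hᵀ + R = [251]
K = P̄·Hᵀ·S⁻¹ = [-30/251; -45/251; -48/251]
x' = x̄ + K·y = [1059/251, 1965/251, -1167/251]
P' = (I − K·H)·P̄ = [4371/251 2415/251 -3699/251; 2415/251 3999/251 -2913/251; -3699/251 -2913/251 3469/251]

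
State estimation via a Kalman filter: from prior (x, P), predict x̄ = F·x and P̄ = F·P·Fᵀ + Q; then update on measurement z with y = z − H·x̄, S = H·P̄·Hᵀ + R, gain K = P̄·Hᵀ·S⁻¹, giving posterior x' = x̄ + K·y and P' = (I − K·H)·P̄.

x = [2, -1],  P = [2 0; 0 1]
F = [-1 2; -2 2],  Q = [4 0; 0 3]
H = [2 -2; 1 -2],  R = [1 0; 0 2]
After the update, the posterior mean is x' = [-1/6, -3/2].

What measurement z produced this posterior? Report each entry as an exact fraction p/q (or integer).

x̄ = F·x = [-4, -6]
P̄ = F·P·Fᵀ + Q = [10 8; 8 15]
S = H·P̄·Hᵀ + R = [37 32; 32 40]
K = P̄·Hᵀ·S⁻¹ = [44/57 -175/228; 6/19 -61/76]
x' − x̄ = [23/6, 9/2] = K·y
y = (KᵀK)⁻¹·Kᵀ·(x' − x̄) = [-1, -6]
z = y + H·x̄ = [-1, -6] + [4, 8] = [3, 2]

z = [3, 2]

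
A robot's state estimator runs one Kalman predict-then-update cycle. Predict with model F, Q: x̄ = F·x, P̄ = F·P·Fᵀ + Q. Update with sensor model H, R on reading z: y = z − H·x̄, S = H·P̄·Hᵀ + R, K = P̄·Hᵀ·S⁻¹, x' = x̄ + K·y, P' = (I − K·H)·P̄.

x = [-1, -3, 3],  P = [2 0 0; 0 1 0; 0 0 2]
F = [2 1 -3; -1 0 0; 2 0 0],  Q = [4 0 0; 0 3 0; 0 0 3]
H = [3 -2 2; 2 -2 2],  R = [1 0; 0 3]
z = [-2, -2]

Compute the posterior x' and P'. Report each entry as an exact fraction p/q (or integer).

x̄ = F·x = [-14, 1, -2]
P̄ = F·P·Fᵀ + Q = [31 -4 8; -4 5 -4; 8 -4 11]
y = z − H·x̄ = [46, 32]
S = H·P̄·Hᵀ + R = [520 402; 402 319]
K = P̄·Hᵀ·S⁻¹ = [2751/4276 -1157/2138; 441/2138 -365/1069; -633/2138 553/1069]
x' = x̄ + K·y = [-3683/2138, -468/1069, 999/1069]
P' = (I − K·H)·P̄ = [9693/4276 2631/2138 -3951/2138; 2631/2138 2470/1069 607/1069; -3951/2138 607/1069 3412/1069]

x' = [-3683/2138, -468/1069, 999/1069]
P' = [9693/4276 2631/2138 -3951/2138; 2631/2138 2470/1069 607/1069; -3951/2138 607/1069 3412/1069]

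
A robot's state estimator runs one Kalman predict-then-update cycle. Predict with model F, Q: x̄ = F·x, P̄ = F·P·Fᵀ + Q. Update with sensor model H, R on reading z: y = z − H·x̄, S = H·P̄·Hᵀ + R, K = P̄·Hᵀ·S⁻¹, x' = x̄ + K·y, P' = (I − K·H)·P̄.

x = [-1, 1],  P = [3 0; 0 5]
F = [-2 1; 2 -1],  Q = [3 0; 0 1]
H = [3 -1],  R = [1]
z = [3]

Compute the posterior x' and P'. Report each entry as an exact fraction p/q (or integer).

x' = [30/43, -282/301]
P' = [13/43 28/43; 28/43 657/301]

x̄ = F·x = [3, -3]
P̄ = F·P·Fᵀ + Q = [20 -17; -17 18]
y = z − H·x̄ = [-9]
S = H·P̄·Hᵀ + R = [301]
K = P̄·Hᵀ·S⁻¹ = [11/43; -69/301]
x' = x̄ + K·y = [30/43, -282/301]
P' = (I − K·H)·P̄ = [13/43 28/43; 28/43 657/301]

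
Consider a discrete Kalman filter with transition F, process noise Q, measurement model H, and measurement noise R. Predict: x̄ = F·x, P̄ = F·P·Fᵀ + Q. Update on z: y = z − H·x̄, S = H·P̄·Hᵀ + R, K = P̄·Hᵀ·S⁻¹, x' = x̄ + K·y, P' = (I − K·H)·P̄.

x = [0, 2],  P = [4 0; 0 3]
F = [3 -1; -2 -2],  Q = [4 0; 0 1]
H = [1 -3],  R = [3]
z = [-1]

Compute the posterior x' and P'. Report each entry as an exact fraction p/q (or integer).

x̄ = F·x = [-2, -4]
P̄ = F·P·Fᵀ + Q = [43 -18; -18 29]
y = z − H·x̄ = [-11]
S = H·P̄·Hᵀ + R = [415]
K = P̄·Hᵀ·S⁻¹ = [97/415; -21/83]
x' = x̄ + K·y = [-1897/415, -101/83]
P' = (I − K·H)·P̄ = [8436/415 543/83; 543/83 202/83]

x' = [-1897/415, -101/83]
P' = [8436/415 543/83; 543/83 202/83]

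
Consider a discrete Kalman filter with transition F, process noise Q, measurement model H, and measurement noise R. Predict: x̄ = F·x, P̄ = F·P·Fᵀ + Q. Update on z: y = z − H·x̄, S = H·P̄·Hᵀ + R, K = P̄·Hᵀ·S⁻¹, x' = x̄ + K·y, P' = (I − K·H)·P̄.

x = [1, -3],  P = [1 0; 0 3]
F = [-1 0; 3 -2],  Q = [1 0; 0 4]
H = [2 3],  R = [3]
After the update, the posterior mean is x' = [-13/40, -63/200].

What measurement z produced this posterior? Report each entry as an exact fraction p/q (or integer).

z = [-2]

x̄ = F·x = [-1, 9]
P̄ = F·P·Fᵀ + Q = [2 -3; -3 25]
S = H·P̄·Hᵀ + R = [200]
K = P̄·Hᵀ·S⁻¹ = [-1/40; 69/200]
x' − x̄ = [27/40, -1863/200] = K·y
y = (KᵀK)⁻¹·Kᵀ·(x' − x̄) = [-27]
z = y + H·x̄ = [-27] + [25] = [-2]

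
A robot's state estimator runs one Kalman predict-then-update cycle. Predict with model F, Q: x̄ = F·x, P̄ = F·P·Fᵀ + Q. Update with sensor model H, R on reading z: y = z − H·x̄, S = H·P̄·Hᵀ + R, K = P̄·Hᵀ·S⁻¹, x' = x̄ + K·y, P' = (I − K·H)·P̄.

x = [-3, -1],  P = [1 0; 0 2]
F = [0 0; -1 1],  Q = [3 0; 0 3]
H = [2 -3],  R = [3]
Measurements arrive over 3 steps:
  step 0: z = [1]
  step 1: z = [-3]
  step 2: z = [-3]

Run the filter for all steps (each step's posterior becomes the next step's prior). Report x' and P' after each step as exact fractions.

step 0: x' = [14/23, 4/23], P' = [57/23 36/23; 36/23 30/23]
step 1: x' = [-198/367, 202/367], P' = [825/367 504/367; 504/367 420/367]
step 2: x' = [198/5849, 6014/5849], P' = [13143/5849 8028/5849; 8028/5849 6690/5849]

step 0: x̄ = F·x = [0, 2]
step 0: P̄ = F·P·Fᵀ + Q = [3 0; 0 6]
step 0: y = z − H·x̄ = [7]
step 0: S = H·P̄·Hᵀ + R = [69]
step 0: K = P̄·Hᵀ·S⁻¹ = [2/23; -6/23]
step 0: x' = x̄ + K·y = [14/23, 4/23]
step 0: P' = (I − K·H)·P̄ = [57/23 36/23; 36/23 30/23]
step 1: x̄ = F·x = [0, -10/23]
step 1: P̄ = F·P·Fᵀ + Q = [3 0; 0 84/23]
step 1: y = z − H·x̄ = [-99/23]
step 1: S = H·P̄·Hᵀ + R = [1101/23]
step 1: K = P̄·Hᵀ·S⁻¹ = [46/367; -84/367]
step 1: x' = x̄ + K·y = [-198/367, 202/367]
step 1: P' = (I − K·H)·P̄ = [825/367 504/367; 504/367 420/367]
step 2: x̄ = F·x = [0, 400/367]
step 2: P̄ = F·P·Fᵀ + Q = [3 0; 0 1338/367]
step 2: y = z − H·x̄ = [99/367]
step 2: S = H·P̄·Hᵀ + R = [17547/367]
step 2: K = P̄·Hᵀ·S⁻¹ = [734/5849; -1338/5849]
step 2: x' = x̄ + K·y = [198/5849, 6014/5849]
step 2: P' = (I − K·H)·P̄ = [13143/5849 8028/5849; 8028/5849 6690/5849]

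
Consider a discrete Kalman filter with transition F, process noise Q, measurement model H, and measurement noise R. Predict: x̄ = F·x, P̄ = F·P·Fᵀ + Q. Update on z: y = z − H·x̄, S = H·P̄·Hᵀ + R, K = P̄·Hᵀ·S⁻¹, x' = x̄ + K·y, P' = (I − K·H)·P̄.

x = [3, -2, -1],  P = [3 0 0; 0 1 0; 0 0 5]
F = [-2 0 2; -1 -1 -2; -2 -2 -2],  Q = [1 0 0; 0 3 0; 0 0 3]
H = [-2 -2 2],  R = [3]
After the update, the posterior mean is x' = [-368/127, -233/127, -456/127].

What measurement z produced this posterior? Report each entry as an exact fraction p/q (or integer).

z = [2]

x̄ = F·x = [-8, 1, 0]
P̄ = F·P·Fᵀ + Q = [33 -14 -8; -14 27 28; -8 28 39]
S = H·P̄·Hᵀ + R = [127]
K = P̄·Hᵀ·S⁻¹ = [-54/127; 30/127; 38/127]
x' − x̄ = [648/127, -360/127, -456/127] = K·y
y = (KᵀK)⁻¹·Kᵀ·(x' − x̄) = [-12]
z = y + H·x̄ = [-12] + [14] = [2]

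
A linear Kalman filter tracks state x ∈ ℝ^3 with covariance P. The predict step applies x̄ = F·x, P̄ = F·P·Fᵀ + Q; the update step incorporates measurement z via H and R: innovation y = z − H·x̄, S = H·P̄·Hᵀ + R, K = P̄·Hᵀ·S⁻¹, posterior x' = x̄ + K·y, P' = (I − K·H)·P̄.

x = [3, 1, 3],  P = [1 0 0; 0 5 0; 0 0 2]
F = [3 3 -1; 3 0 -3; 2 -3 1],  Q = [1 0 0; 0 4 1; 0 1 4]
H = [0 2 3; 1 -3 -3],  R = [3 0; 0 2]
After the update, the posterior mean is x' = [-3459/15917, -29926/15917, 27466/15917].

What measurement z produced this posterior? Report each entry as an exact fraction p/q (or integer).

z = [-1, -1]

x̄ = F·x = [9, 0, 6]
P̄ = F·P·Fᵀ + Q = [57 15 -41; 15 31 1; -41 1 55]
S = H·P̄·Hᵀ + R = [634 -789; -789 1007]
K = P̄·Hᵀ·S⁻¹ = [12864/15917 12213/15917; 1546/15917 -69/15917; 3268/15917 -743/15917]
x' − x̄ = [-146712/15917, -29926/15917, -68036/15917] = K·y
y = (KᵀK)⁻¹·Kᵀ·(x' − x̄) = [-19, 8]
z = y + H·x̄ = [-19, 8] + [18, -9] = [-1, -1]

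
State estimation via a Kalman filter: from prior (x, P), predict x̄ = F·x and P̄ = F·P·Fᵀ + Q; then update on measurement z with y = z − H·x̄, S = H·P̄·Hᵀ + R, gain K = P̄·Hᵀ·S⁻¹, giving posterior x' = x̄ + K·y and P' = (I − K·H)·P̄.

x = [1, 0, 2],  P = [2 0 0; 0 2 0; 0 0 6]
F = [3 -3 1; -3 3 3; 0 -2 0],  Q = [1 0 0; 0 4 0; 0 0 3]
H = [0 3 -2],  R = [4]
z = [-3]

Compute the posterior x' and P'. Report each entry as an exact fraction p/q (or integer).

x̄ = F·x = [5, 3, 0]
P̄ = F·P·Fᵀ + Q = [43 -18 12; -18 94 -12; 12 -12 11]
y = z − H·x̄ = [-12]
S = H·P̄·Hᵀ + R = [1038]
K = P̄·Hᵀ·S⁻¹ = [-13/173; 51/173; -29/519]
x' = x̄ + K·y = [1021/173, -93/173, 116/173]
P' = (I − K·H)·P̄ = [6425/173 864/173 1322/173; 864/173 656/173 882/173; 1322/173 882/173 4027/519]

x' = [1021/173, -93/173, 116/173]
P' = [6425/173 864/173 1322/173; 864/173 656/173 882/173; 1322/173 882/173 4027/519]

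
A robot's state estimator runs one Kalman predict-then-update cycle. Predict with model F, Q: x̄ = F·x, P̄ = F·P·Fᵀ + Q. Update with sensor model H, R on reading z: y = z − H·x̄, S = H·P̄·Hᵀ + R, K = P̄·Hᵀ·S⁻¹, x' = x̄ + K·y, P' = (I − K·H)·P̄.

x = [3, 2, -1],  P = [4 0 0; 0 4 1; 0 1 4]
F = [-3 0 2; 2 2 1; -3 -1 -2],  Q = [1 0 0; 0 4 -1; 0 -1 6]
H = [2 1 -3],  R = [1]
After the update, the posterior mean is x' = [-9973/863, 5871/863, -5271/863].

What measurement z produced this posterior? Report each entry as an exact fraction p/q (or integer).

z = [2]

x̄ = F·x = [-11, 9, -9]
P̄ = F·P·Fᵀ + Q = [53 -12 18; -12 44 -46; 18 -46 66]
S = H·P̄·Hᵀ + R = [863]
K = P̄·Hᵀ·S⁻¹ = [40/863; 158/863; -208/863]
x' − x̄ = [-480/863, -1896/863, 2496/863] = K·y
y = (KᵀK)⁻¹·Kᵀ·(x' − x̄) = [-12]
z = y + H·x̄ = [-12] + [14] = [2]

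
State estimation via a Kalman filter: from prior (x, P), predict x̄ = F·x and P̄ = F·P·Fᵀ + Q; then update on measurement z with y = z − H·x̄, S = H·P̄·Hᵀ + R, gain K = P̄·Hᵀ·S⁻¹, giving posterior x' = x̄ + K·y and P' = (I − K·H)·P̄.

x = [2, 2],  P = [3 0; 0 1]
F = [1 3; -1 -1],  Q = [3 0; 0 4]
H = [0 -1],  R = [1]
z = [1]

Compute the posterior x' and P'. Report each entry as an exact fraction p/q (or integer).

x' = [6, -4/3]
P' = [11 -2/3; -2/3 8/9]

x̄ = F·x = [8, -4]
P̄ = F·P·Fᵀ + Q = [15 -6; -6 8]
y = z − H·x̄ = [-3]
S = H·P̄·Hᵀ + R = [9]
K = P̄·Hᵀ·S⁻¹ = [2/3; -8/9]
x' = x̄ + K·y = [6, -4/3]
P' = (I − K·H)·P̄ = [11 -2/3; -2/3 8/9]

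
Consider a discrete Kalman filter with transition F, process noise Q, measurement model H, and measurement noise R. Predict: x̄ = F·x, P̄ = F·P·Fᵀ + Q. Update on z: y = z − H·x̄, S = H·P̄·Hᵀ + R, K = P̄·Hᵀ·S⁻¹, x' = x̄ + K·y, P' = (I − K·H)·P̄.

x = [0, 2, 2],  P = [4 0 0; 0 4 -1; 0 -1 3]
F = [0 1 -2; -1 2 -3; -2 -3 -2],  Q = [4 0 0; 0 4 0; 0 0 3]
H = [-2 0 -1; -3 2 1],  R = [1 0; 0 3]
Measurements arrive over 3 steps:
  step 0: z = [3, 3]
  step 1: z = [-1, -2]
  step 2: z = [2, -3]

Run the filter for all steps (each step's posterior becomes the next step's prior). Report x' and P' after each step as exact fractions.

step 0: x' = [3172/17631, 19937/5877, -20116/5877], P' = [98552/17631 79435/5877 -63482/5877; 79435/5877 65867/1959 -52072/1959; -63482/5877 -52072/1959 42785/1959]
step 1: x' = [-59996509/389612391, -94813394/55658913, 570332365/389612391], P' = [3433572565/389612391 1190237873/55658913 -6603809482/389612391; 1190237873/55658913 2939922829/55658913 -2314811060/55658913; -6603809482/389612391 -2314811060/55658913 13067032597/389612391]
step 2: x' = [-5653912884527/12575817517671, -20151820251893/12575817517671, -13845748181027/12575817517671], P' = [115736964654053/12575817517671 280982988139205/12575817517671 -222736545847858/12575817517671; 280982988139205/12575817517671 693864928972748/12575817517671 -546547140122728/12575817517671; -222736545847858/12575817517671 -546547140122728/12575817517671 440464005372869/12575817517671]

step 0: x̄ = F·x = [-2, -2, -10]
step 0: P̄ = F·P·Fᵀ + Q = [24 33 -4; 33 63 -3; -4 -3 55]
step 0: y = z − H·x̄ = [-11, 11]
step 0: S = H·P̄·Hᵀ + R = [136 -41; -41 142]
step 0: K = P̄·Hᵀ·S⁻¹ = [-6658/17631 -3164/17631; -2654/5877 227/5877; -1391/5877 2123/5877]
step 0: x' = x̄ + K·y = [3172/17631, 19937/5877, -20116/5877]
step 0: P' = (I − K·H)·P̄ = [98552/17631 79435/5877 -63482/5877; 79435/5877 65867/1959 -52072/1959; -63482/5877 -52072/1959 42785/1959]
step 1: x̄ = F·x = [60169/5877, 297494/17631, -65081/17631]
step 1: P̄ = F·P·Fᵀ + Q = [453131/1959 2052445/5877 -1117045/5877; 2052445/5877 9533753/17631 -5154437/17631; -1117045/5877 -5154437/17631 3034904/17631]
step 1: y = z − H·x̄ = [278302/17631, -23648/17631]
step 1: S = H·P̄·Hᵀ + R = [5960711/17631 3762569/17631; 3762569/17631 3527462/17631]
step 1: K = P̄·Hᵀ·S⁻¹ = [-263335648/389612391 -80398985/389612391; -65664686/55658913 -1893007/55658913; 140586367/389612391 157035401/389612391]
step 1: x' = x̄ + K·y = [-59996509/389612391, -94813394/55658913, 570332365/389612391]
step 1: P' = (I − K·H)·P̄ = [3433572565/389612391 1190237873/55658913 -6603809482/389612391; 1190237873/55658913 2939922829/55658913 -2314811060/55658913; -6603809482/389612391 -2314811060/55658913 13067032597/389612391]
step 2: x̄ = F·x = [-1804358488/389612391, -992796034/129870797, 323469854/129870797]
step 2: P̄ = F·P·Fᵀ + Q = [139220749435/389612391 70482524351/129870797 -39121175617/129870797; 70482524351/129870797 108802588806/129870797 -60129315391/129870797; -39121175617/129870797 -60129315391/129870797 35030590828/129870797]
step 2: y = z − H·x̄ = [-1859082632/389612391, -531848665/129870797]
step 2: S = H·P̄·Hᵀ + R = [192910275211/389612391 42618265803/129870797; 42618265803/129870797 36712306674/129870797]
step 2: K = P̄·Hᵀ·S⁻¹ = [-107868931608/155257006391 -2660487843869/12575817517671; -190356001922/155257006391 -588748864949/12575817517671; 61840571887/155257006391 5193120890329/12575817517671]
step 2: x' = x̄ + K·y = [-5653912884527/12575817517671, -20151820251893/12575817517671, -13845748181027/12575817517671]
step 2: P' = (I − K·H)·P̄ = [115736964654053/12575817517671 280982988139205/12575817517671 -222736545847858/12575817517671; 280982988139205/12575817517671 693864928972748/12575817517671 -546547140122728/12575817517671; -222736545847858/12575817517671 -546547140122728/12575817517671 440464005372869/12575817517671]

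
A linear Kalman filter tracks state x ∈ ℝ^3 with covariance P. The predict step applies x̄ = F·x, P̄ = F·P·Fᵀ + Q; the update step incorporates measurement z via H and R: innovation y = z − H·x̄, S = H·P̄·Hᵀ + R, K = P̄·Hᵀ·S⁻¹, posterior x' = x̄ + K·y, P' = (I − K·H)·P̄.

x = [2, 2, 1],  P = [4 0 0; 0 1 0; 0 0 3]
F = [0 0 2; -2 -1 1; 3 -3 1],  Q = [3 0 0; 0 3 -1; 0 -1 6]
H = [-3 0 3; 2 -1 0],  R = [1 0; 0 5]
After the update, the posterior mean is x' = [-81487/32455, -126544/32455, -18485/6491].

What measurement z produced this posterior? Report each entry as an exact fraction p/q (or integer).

z = [-1, -2]

x̄ = F·x = [2, -5, 1]
P̄ = F·P·Fᵀ + Q = [15 6 6; 6 23 -19; 6 -19 54]
S = H·P̄·Hᵀ + R = [514 21; 21 64]
K = P̄·Hᵀ·S⁻¹ = [-2232/32455 12903/32455; -4569/32455 -4079/32455; 1713/6491 2582/6491]
x' − x̄ = [-146397/32455, 35731/32455, -24976/6491] = K·y
y = (KᵀK)⁻¹·Kᵀ·(x' − x̄) = [2, -11]
z = y + H·x̄ = [2, -11] + [-3, 9] = [-1, -2]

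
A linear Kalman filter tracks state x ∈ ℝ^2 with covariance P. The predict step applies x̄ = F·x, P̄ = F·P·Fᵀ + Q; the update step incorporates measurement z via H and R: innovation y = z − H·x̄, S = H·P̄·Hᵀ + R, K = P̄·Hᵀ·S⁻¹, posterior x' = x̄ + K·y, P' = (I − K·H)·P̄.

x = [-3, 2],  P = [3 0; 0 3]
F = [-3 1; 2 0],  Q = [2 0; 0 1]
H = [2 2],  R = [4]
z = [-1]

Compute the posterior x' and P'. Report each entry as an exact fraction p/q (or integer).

x' = [33/10, -13/4]
P' = [62/5 -11; -11 21/2]

x̄ = F·x = [11, -6]
P̄ = F·P·Fᵀ + Q = [32 -18; -18 13]
y = z − H·x̄ = [-11]
S = H·P̄·Hᵀ + R = [40]
K = P̄·Hᵀ·S⁻¹ = [7/10; -1/4]
x' = x̄ + K·y = [33/10, -13/4]
P' = (I − K·H)·P̄ = [62/5 -11; -11 21/2]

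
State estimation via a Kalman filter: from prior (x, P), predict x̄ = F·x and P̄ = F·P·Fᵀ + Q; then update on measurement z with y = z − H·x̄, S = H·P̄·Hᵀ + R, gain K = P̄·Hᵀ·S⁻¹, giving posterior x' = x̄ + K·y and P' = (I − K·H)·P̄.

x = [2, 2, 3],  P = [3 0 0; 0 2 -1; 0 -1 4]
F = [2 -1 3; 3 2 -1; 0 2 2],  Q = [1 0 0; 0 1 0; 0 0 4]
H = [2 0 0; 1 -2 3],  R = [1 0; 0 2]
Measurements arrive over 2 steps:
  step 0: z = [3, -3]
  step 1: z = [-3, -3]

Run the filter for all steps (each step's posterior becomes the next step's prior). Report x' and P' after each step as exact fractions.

step 0: x' = [22623/14839, 160663/14839, 85062/14839], P' = [3682/14839 1722/14839 -64/14839; 1722/14839 1420051/74195 186050/14839; -64/14839 186050/14839 125516/14839]
step 1: x' = [-412729283/319956187, 2653067579/319956187, 1576470095/319956187], P' = [73659862/319956187 50783394/319956187 11272886/319956187; 50783394/319956187 2593438401/319956187 1727915786/319956187; 11272886/319956187 1727915786/319956187 1228502789/319956187]

step 0: x̄ = F·x = [11, 7, 10]
step 0: P̄ = F·P·Fᵀ + Q = [57 -5 16; -5 44 -2; 16 -2 20]
step 0: y = z − H·x̄ = [-19, -30]
step 0: S = H·P̄·Hᵀ + R = [229 230; 230 555]
step 0: K = P̄·Hᵀ·S⁻¹ = [7364/14839 23/14839; 3444/14839 -20371/74195; -128/14839 2192/14839]
step 0: x' = x̄ + K·y = [22623/14839, 160663/14839, 85062/14839]
step 0: P' = (I − K·H)·P̄ = [3682/14839 1722/14839 -64/14839; 1722/14839 1420051/74195 186050/14839; -64/14839 186050/14839 125516/14839]
step 1: x̄ = F·x = [139769/14839, 16007/781, 491450/14839]
step 1: P̄ = F·P·Fᵀ + Q = [1596326/74195 100302/3905 4679538/74195; 100302/3905 154311/3905 333436/3905; 4679538/74195 333436/3905 15929304/74195]
step 1: y = z − H·x̄ = [-324055/14839, -1050370/14839]
step 1: S = H·P̄·Hᵀ + R = [6459499/74195 23646928/74195; 23646928/74195 101266956/74195]
step 1: K = P̄·Hᵀ·S⁻¹ = [147319724/319956187 2955866/319956187; 101566788/319956187 23826975/319956187; 22545772/319956187 240949681/639912374]
step 1: x' = x̄ + K·y = [-412729283/319956187, 2653067579/319956187, 1576470095/319956187]
step 1: P' = (I − K·H)·P̄ = [73659862/319956187 50783394/319956187 11272886/319956187; 50783394/319956187 2593438401/319956187 1727915786/319956187; 11272886/319956187 1727915786/319956187 1228502789/319956187]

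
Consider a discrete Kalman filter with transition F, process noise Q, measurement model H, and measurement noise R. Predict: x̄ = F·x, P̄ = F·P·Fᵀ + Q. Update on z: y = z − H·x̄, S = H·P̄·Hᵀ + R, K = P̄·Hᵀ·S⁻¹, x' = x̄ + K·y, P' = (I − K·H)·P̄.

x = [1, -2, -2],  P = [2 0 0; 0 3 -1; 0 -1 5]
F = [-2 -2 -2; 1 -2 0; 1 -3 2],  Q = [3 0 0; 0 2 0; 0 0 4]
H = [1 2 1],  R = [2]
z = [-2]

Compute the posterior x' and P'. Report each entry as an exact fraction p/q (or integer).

x̄ = F·x = [6, 5, 3]
P̄ = F·P·Fᵀ + Q = [35 4 -8; 4 16 24; -8 24 65]
y = z − H·x̄ = [-21]
S = H·P̄·Hᵀ + R = [262]
K = P̄·Hᵀ·S⁻¹ = [35/262; 30/131; 105/262]
x' = x̄ + K·y = [837/262, 25/131, -1419/262]
P' = (I − K·H)·P̄ = [7945/262 -526/131 -5771/262; -526/131 296/131 -6/131; -5771/262 -6/131 6005/262]

x' = [837/262, 25/131, -1419/262]
P' = [7945/262 -526/131 -5771/262; -526/131 296/131 -6/131; -5771/262 -6/131 6005/262]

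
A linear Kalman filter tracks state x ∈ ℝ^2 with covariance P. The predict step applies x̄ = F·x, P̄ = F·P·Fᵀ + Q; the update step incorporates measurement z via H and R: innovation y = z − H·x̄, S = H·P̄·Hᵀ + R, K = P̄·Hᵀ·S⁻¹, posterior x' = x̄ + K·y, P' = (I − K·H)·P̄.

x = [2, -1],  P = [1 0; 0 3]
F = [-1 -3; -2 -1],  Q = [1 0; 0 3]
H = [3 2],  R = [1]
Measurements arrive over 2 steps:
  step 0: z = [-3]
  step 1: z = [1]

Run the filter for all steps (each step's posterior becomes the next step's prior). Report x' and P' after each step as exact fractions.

step 0: x̄ = F·x = [1, -3]
step 0: P̄ = F·P·Fᵀ + Q = [29 11; 11 10]
step 0: y = z − H·x̄ = [0]
step 0: S = H·P̄·Hᵀ + R = [434]
step 0: K = P̄·Hᵀ·S⁻¹ = [109/434; 53/434]
step 0: x' = x̄ + K·y = [1, -3]
step 0: P' = (I − K·H)·P̄ = [705/434 -1003/434; -1003/434 1531/434]
step 1: x̄ = F·x = [8, 1]
step 1: P̄ = F·P·Fᵀ + Q = [4450/217 -509/217; -509/217 1641/434]
step 1: y = z − H·x̄ = [-25]
step 1: S = H·P̄·Hᵀ + R = [37441/217]
step 1: K = P̄·Hᵀ·S⁻¹ = [12332/37441; 114/37441]
step 1: x' = x̄ + K·y = [-8772/37441, 34591/37441]
step 1: P' = (I − K·H)·P̄ = [66978/37441 -94301/37441; -94301/37441 283017/74882]

step 0: x' = [1, -3], P' = [705/434 -1003/434; -1003/434 1531/434]
step 1: x' = [-8772/37441, 34591/37441], P' = [66978/37441 -94301/37441; -94301/37441 283017/74882]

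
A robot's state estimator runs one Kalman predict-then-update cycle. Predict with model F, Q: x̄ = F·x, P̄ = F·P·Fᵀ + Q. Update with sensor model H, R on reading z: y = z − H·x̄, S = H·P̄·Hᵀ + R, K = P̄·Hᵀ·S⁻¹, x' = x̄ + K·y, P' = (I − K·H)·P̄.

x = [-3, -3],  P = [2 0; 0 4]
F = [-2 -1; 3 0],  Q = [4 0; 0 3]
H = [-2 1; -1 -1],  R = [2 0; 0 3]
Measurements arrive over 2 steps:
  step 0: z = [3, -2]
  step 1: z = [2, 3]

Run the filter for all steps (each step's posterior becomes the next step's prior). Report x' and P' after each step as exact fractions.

step 0: x' = [-641/2159, 4239/2159], P' = [1056/2159 696/2159; 696/2159 2814/2159]
step 1: x' = [-2165223/1352485, -1614258/1352485], P' = [629538/1352485 364488/1352485; 364488/1352485 1548498/1352485]

step 0: x̄ = F·x = [9, -9]
step 0: P̄ = F·P·Fᵀ + Q = [16 -12; -12 21]
step 0: y = z − H·x̄ = [30, -2]
step 0: S = H·P̄·Hᵀ + R = [135 -1; -1 16]
step 0: K = P̄·Hᵀ·S⁻¹ = [-708/2159 -584/2159; 711/2159 -1170/2159]
step 0: x' = x̄ + K·y = [-641/2159, 4239/2159]
step 0: P' = (I − K·H)·P̄ = [1056/2159 696/2159; 696/2159 2814/2159]
step 1: x̄ = F·x = [-2957/2159, -1923/2159]
step 1: P̄ = F·P·Fᵀ + Q = [18458/2159 -8424/2159; -8424/2159 15981/2159]
step 1: y = z − H·x̄ = [327/2159, 1597/2159]
step 1: S = H·P̄·Hᵀ + R = [127827/2159 12511/2159; 12511/2159 24068/2159]
step 1: K = P̄·Hᵀ·S⁻¹ = [-447294/1352485 -331342/1352485; 409761/1352485 -637662/1352485]
step 1: x' = x̄ + K·y = [-2165223/1352485, -1614258/1352485]
step 1: P' = (I − K·H)·P̄ = [629538/1352485 364488/1352485; 364488/1352485 1548498/1352485]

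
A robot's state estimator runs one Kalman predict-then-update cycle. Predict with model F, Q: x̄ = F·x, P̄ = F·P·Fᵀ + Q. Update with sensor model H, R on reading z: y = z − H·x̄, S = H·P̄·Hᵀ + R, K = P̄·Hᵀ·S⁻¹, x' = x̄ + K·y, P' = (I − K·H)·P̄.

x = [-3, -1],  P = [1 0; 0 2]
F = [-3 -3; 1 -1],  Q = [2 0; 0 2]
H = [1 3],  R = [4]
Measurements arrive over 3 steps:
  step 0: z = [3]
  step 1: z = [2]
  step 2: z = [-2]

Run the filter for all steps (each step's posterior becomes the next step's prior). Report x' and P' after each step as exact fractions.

step 0: x̄ = F·x = [12, -2]
step 0: P̄ = F·P·Fᵀ + Q = [29 3; 3 5]
step 0: y = z − H·x̄ = [-3]
step 0: S = H·P̄·Hᵀ + R = [96]
step 0: K = P̄·Hᵀ·S⁻¹ = [19/48; 3/16]
step 0: x' = x̄ + K·y = [173/16, -41/16]
step 0: P' = (I − K·H)·P̄ = [335/24 -33/8; -33/8 13/8]
step 1: x̄ = F·x = [-99/4, 107/8]
step 1: P̄ = F·P·Fᵀ + Q = [68 -37; -37 155/6]
step 1: y = z − H·x̄ = [-107/8]
step 1: S = H·P̄·Hᵀ + R = [165/2]
step 1: K = P̄·Hᵀ·S⁻¹ = [-86/165; 27/55]
step 1: x' = x̄ + K·y = [-5867/330, 749/110]
step 1: P' = (I − K·H)·P̄ = [7522/165 -874/55; -874/55 982/165]
step 2: x̄ = F·x = [362/11, -4057/165]
step 2: P̄ = F·P·Fᵀ + Q = [1978/11 -1308/11; -1308/11 14078/165]
step 2: y = z − H·x̄ = [2137/55]
step 2: S = H·P̄·Hᵀ + R = [13104/55]
step 2: K = P̄·Hᵀ·S⁻¹ = [-695/936; 3769/6552]
step 2: x' = x̄ + K·y = [3799/936, -14657/6552]
step 2: P' = (I − K·H)·P̄ = [22679/468 -8023/468; -8023/468 21233/3276]

step 0: x' = [173/16, -41/16], P' = [335/24 -33/8; -33/8 13/8]
step 1: x' = [-5867/330, 749/110], P' = [7522/165 -874/55; -874/55 982/165]
step 2: x' = [3799/936, -14657/6552], P' = [22679/468 -8023/468; -8023/468 21233/3276]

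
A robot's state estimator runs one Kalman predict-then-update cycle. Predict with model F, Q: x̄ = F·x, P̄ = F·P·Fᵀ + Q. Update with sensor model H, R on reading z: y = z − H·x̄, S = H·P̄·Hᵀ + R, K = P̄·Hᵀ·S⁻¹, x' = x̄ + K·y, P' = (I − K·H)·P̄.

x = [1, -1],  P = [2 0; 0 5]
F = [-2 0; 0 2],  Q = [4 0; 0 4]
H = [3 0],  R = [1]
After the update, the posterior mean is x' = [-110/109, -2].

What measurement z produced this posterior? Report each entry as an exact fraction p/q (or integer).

z = [-3]

x̄ = F·x = [-2, -2]
P̄ = F·P·Fᵀ + Q = [12 0; 0 24]
S = H·P̄·Hᵀ + R = [109]
K = P̄·Hᵀ·S⁻¹ = [36/109; 0]
x' − x̄ = [108/109, 0] = K·y
y = (KᵀK)⁻¹·Kᵀ·(x' − x̄) = [3]
z = y + H·x̄ = [3] + [-6] = [-3]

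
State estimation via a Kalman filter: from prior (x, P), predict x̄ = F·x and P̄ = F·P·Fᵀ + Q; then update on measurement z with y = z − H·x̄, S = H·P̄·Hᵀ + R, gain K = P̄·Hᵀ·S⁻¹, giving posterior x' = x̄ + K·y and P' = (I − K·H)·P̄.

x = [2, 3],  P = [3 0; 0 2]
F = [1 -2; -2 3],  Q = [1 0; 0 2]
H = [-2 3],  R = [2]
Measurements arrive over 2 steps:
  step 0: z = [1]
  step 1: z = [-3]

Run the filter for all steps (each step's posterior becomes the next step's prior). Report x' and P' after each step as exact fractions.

step 0: x' = [-250/277, -67/277], P' = [282/277 162/277; 162/277 152/277]
step 1: x' = [68/149, -92/149], P' = [993/1043 576/1043; 576/1043 2203/4172]

step 0: x̄ = F·x = [-4, 5]
step 0: P̄ = F·P·Fᵀ + Q = [12 -18; -18 32]
step 0: y = z − H·x̄ = [-22]
step 0: S = H·P̄·Hᵀ + R = [554]
step 0: K = P̄·Hᵀ·S⁻¹ = [-39/277; 66/277]
step 0: x' = x̄ + K·y = [-250/277, -67/277]
step 0: P' = (I − K·H)·P̄ = [282/277 162/277; 162/277 152/277]
step 1: x̄ = F·x = [-116/277, 299/277]
step 1: P̄ = F·P·Fᵀ + Q = [519/277 -342/277; -342/277 1106/277]
step 1: y = z − H·x̄ = [-1960/277]
step 1: S = H·P̄·Hᵀ + R = [16688/277]
step 1: K = P̄·Hᵀ·S⁻¹ = [-129/1043; 2001/8344]
step 1: x' = x̄ + K·y = [68/149, -92/149]
step 1: P' = (I − K·H)·P̄ = [993/1043 576/1043; 576/1043 2203/4172]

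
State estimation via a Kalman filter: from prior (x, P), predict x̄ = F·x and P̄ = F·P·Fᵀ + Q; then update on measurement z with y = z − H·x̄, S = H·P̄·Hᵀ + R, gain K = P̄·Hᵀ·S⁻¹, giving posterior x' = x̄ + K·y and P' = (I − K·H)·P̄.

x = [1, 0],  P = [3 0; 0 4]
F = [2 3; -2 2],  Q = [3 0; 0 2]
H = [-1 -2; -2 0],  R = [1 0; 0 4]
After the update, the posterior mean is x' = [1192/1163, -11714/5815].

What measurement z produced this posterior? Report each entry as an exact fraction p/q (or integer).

z = [3, -2]

x̄ = F·x = [2, -2]
P̄ = F·P·Fᵀ + Q = [51 12; 12 30]
S = H·P̄·Hᵀ + R = [220 150; 150 208]
K = P̄·Hᵀ·S⁻¹ = [-15/1163 -1119/2326; -2844/5815 276/1163]
x' − x̄ = [-1134/1163, -84/5815] = K·y
y = (KᵀK)⁻¹·Kᵀ·(x' − x̄) = [1, 2]
z = y + H·x̄ = [1, 2] + [2, -4] = [3, -2]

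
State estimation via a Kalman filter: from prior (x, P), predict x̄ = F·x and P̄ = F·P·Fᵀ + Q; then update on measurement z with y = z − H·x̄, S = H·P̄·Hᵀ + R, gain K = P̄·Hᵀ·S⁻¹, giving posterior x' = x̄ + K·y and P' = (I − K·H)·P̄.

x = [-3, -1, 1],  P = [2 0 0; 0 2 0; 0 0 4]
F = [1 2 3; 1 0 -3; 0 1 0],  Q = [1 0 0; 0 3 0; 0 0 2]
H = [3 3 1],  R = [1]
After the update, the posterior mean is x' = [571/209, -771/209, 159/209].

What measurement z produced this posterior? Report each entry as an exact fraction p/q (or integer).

x̄ = F·x = [-2, -6, -1]
P̄ = F·P·Fᵀ + Q = [47 -34 4; -34 41 0; 4 0 4]
S = H·P̄·Hᵀ + R = [209]
K = P̄·Hᵀ·S⁻¹ = [43/209; 21/209; 16/209]
x' − x̄ = [989/209, 483/209, 368/209] = K·y
y = (KᵀK)⁻¹·Kᵀ·(x' − x̄) = [23]
z = y + H·x̄ = [23] + [-25] = [-2]

z = [-2]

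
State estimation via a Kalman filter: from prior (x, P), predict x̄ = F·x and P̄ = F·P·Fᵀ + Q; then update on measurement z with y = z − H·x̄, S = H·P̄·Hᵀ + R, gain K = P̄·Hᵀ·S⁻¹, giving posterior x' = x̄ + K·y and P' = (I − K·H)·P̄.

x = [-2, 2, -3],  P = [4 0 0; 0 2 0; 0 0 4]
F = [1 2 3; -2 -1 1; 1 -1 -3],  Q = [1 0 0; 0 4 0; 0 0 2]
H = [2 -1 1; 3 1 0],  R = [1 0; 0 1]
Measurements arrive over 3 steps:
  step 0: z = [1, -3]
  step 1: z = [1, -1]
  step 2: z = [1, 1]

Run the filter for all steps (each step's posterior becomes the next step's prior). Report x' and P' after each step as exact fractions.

step 0: x' = [-29647/54248, -37773/27124, 18241/27124], P' = [11705/54248 -10273/27124 -17907/27124; -10273/27124 18005/13562 22207/13562; -17907/27124 22207/13562 43417/13562]
step 1: x' = [-9705491/85465711, -44993308/85465711, 15174274/85465711], P' = [18217516/85465711 -31716868/85465711 -54636255/85465711; -31716868/85465711 556426902/427328555 677924926/427328555; -54636255/85465711 677924926/427328555 1292889388/427328555]
step 2: x' = [67231471436/160220522345, -69189655227/320441044690, -76849170191/320441044690], P' = [34143696787/160220522345 -118888495901/320441044690 -204787719209/320441044690; -118888495901/320441044690 834352557599/640882089380 1016530817153/640882089380; -204787719209/320441044690 1016530817153/640882089380 1938482539479/640882089380]

step 0: x̄ = F·x = [-7, -1, 5]
step 0: P̄ = F·P·Fᵀ + Q = [49 0 -36; 0 26 -18; -36 -18 44]
step 0: y = z − H·x̄ = [9, 19]
step 0: S = H·P̄·Hᵀ + R = [159 142; 142 468]
step 0: K = P̄·Hᵀ·S⁻¹ = [4071/27124 14569/54248; -6071/13562 5191/27124; 3303/13562 -9307/27124]
step 0: x' = x̄ + K·y = [-29647/54248, -37773/27124, 18241/27124]
step 0: P' = (I − K·H)·P̄ = [11705/54248 -10273/27124 -17907/27124; -10273/27124 18005/13562 22207/13562; -17907/27124 22207/13562 43417/13562]
step 1: x̄ = F·x = [-71293/54248, 85661/27124, -63547/54248]
step 1: P̄ = F·P·Fᵀ + Q = [2685913/54248 273263/27124 -2515345/54248; 273263/27124 98229/13562 -282991/27124; -2515345/54248 -282991/27124 2544177/54248]
step 1: y = z − H·x̄ = [431703/54248, -11691/54248]
step 1: S = H·P̄·Hᵀ + R = [2619473/54248 7064019/54248; 7064019/54248 27899537/54248]
step 1: K = P̄·Hᵀ·S⁻¹ = [13515645/85465711 22935680/85465711; -195670656/427328555 80673882/427328555; 68601912/427328555 -141618899/427328555]
step 1: x' = x̄ + K·y = [-9705491/85465711, -44993308/85465711, 15174274/85465711]
step 1: P' = (I − K·H)·P̄ = [18217516/85465711 -31716868/85465711 -54636255/85465711; -31716868/85465711 556426902/427328555 677924926/427328555; -54636255/85465711 677924926/427328555 1292889388/427328555]
step 2: x̄ = F·x = [-54169285/85465711, 79578564/85465711, -10235005/85465711]
step 2: P̄ = F·P·Fᵀ + Q = [20241802337/427328555 4064542349/427328555 -3783535878/85465711; 4064542349/427328555 3025518718/427328555 -843883967/85465711; -3783535878/85465711 -843883967/85465711 3832396394/85465711]
step 2: y = z − H·x̄ = [283617850/85465711, 168395002/85465711]
step 2: S = H·P̄·Hᵀ + R = [4018398261/85465711 10677658990/85465711; 10677658990/85465711 42003264480/85465711]
step 2: K = P̄·Hᵀ·S⁻¹ = [5067556384/32044104469 85973684821/320441044690; -29337572405/64088208938 121021582193/640882089380; 10280084549/64088208938 -212195498101/640882089380]
step 2: x' = x̄ + K·y = [67231471436/160220522345, -69189655227/320441044690, -76849170191/320441044690]
step 2: P' = (I − K·H)·P̄ = [34143696787/160220522345 -118888495901/320441044690 -204787719209/320441044690; -118888495901/320441044690 834352557599/640882089380 1016530817153/640882089380; -204787719209/320441044690 1016530817153/640882089380 1938482539479/640882089380]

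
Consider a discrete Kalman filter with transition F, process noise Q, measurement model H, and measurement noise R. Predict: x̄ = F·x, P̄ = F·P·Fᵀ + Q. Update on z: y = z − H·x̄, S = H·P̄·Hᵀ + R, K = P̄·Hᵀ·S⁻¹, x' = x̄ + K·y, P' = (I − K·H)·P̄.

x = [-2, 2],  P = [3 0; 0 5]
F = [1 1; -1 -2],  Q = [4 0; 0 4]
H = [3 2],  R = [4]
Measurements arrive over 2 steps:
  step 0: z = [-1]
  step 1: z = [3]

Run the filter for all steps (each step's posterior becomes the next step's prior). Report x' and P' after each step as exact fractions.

step 0: x̄ = F·x = [0, -2]
step 0: P̄ = F·P·Fᵀ + Q = [12 -13; -13 27]
step 0: y = z − H·x̄ = [3]
step 0: S = H·P̄·Hᵀ + R = [64]
step 0: K = P̄·Hᵀ·S⁻¹ = [5/32; 15/64]
step 0: x' = x̄ + K·y = [15/32, -83/64]
step 0: P' = (I − K·H)·P̄ = [167/16 -491/32; -491/32 1503/64]
step 1: x̄ = F·x = [-53/64, 17/8]
step 1: P̄ = F·P·Fᵀ + Q = [463/64 -91/8; -91/8 47]
step 1: y = z − H·x̄ = [79/64]
step 1: S = H·P̄·Hᵀ + R = [7719/64]
step 1: K = P̄·Hᵀ·S⁻¹ = [-67/7719; 3832/7719]
step 1: x' = x̄ + K·y = [-6475/7719, 21133/7719]
step 1: P' = (I − K·H)·P̄ = [55772/7719 -83792/7719; -83792/7719 133352/7719]

step 0: x' = [15/32, -83/64], P' = [167/16 -491/32; -491/32 1503/64]
step 1: x' = [-6475/7719, 21133/7719], P' = [55772/7719 -83792/7719; -83792/7719 133352/7719]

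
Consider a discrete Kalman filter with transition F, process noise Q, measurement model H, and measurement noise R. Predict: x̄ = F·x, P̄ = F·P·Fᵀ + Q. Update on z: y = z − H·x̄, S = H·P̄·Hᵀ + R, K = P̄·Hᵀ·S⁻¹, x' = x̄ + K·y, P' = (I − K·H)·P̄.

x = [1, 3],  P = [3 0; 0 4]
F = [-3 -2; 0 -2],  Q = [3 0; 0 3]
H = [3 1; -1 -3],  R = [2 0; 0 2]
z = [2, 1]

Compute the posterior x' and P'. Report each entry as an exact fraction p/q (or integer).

x' = [8771/10310, -13181/20620]
P' = [1568/5155 -919/5155; -919/5155 3109/10310]

x̄ = F·x = [-9, -6]
P̄ = F·P·Fᵀ + Q = [46 16; 16 19]
y = z − H·x̄ = [35, -26]
S = H·P̄·Hᵀ + R = [531 -355; -355 315]
K = P̄·Hᵀ·S⁻¹ = [757/2062 1189/10310; -481/4124 -7489/20620]
x' = x̄ + K·y = [8771/10310, -13181/20620]
P' = (I − K·H)·P̄ = [1568/5155 -919/5155; -919/5155 3109/10310]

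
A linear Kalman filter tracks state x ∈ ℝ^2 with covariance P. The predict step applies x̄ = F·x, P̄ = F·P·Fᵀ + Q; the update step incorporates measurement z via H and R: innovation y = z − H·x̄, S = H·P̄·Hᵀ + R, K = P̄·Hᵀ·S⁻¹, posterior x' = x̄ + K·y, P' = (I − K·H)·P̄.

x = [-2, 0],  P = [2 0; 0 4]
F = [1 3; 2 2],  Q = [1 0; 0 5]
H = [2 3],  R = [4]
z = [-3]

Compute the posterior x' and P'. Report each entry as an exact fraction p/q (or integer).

x' = [592/757, -1169/757]
P' = [3279/757 -1970/757; -1970/757 1504/757]

x̄ = F·x = [-2, -4]
P̄ = F·P·Fᵀ + Q = [39 28; 28 29]
y = z − H·x̄ = [13]
S = H·P̄·Hᵀ + R = [757]
K = P̄·Hᵀ·S⁻¹ = [162/757; 143/757]
x' = x̄ + K·y = [592/757, -1169/757]
P' = (I − K·H)·P̄ = [3279/757 -1970/757; -1970/757 1504/757]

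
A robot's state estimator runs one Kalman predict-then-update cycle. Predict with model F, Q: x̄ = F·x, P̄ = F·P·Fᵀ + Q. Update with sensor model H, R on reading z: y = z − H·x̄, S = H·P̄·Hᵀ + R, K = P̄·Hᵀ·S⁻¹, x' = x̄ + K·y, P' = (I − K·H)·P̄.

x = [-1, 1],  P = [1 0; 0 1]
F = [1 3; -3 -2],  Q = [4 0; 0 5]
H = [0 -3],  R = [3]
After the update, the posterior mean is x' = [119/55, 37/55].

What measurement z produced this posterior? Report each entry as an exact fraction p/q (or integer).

z = [-2]

x̄ = F·x = [2, 1]
P̄ = F·P·Fᵀ + Q = [14 -9; -9 18]
S = H·P̄·Hᵀ + R = [165]
K = P̄·Hᵀ·S⁻¹ = [9/55; -18/55]
x' − x̄ = [9/55, -18/55] = K·y
y = (KᵀK)⁻¹·Kᵀ·(x' − x̄) = [1]
z = y + H·x̄ = [1] + [-3] = [-2]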